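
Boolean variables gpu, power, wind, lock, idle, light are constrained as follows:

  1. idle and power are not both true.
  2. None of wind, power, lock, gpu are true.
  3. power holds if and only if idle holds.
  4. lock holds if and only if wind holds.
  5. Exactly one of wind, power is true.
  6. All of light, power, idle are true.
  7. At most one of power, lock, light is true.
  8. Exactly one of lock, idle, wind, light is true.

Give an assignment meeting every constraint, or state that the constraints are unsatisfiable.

UNSATISFIABLE

Case power = True:
  Constraint (2) is violated (power=T) — contradiction.
Case power = False:
  Constraint (6) is violated (power=F) — contradiction.
Both cases fail — unsatisfiable.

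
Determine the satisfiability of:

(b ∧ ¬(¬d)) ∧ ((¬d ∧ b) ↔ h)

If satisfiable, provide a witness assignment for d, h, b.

d = True, h = False, b = True

  b ∧ ¬(¬d) = True
    ¬(¬d) = True
      ¬d = False
  (¬d ∧ b) ↔ h = True
    ¬d ∧ b = False
      ¬d = False
Both conjuncts True, so the formula holds.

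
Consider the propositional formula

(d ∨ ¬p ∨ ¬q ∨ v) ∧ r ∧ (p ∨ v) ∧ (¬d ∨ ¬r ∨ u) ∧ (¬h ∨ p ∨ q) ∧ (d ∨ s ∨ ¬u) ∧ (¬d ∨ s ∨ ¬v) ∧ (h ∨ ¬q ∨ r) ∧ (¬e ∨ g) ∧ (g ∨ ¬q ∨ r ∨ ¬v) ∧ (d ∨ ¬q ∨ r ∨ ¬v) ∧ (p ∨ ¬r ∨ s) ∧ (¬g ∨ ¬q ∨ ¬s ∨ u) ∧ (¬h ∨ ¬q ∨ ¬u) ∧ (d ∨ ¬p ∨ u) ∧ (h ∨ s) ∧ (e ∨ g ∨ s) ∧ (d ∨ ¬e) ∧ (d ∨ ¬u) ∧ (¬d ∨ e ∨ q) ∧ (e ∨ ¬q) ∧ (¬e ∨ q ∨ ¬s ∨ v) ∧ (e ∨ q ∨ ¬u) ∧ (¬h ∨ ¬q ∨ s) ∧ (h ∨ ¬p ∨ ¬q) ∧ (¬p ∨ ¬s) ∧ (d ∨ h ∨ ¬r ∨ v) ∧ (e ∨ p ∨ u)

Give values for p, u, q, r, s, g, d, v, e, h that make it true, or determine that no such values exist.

Unit clause (r) forces r = True.
Set p = False.
  then (p ∨ v) forces v = True.
  then (p ∨ ¬r ∨ s) forces s = True.
Try u = False:
  (¬d ∨ ¬r ∨ u) forces d = False.
  (d ∨ ¬e) forces e = False.
  clause (e ∨ p ∨ u) is falsified — backtrack.
So u = True.
  then (d ∨ ¬u) forces d = True.
Set q = True.
  then (¬h ∨ ¬q ∨ ¬u) forces h = False.
  then (e ∨ ¬q) forces e = True.
  then (¬e ∨ g) forces g = True.
All clauses satisfied.

p = False; u = True; q = True; r = True; s = True; g = True; d = True; v = True; e = True; h = False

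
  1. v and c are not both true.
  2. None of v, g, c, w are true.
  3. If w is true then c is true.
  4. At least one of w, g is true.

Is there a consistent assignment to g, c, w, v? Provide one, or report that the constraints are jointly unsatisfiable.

Unsatisfiable — no assignment works.

Case w = True:
  Constraint (2) is violated (w=T) — contradiction.
Case w = False:
  (2) forces v = False.
  (2) forces g = False.
  Constraint (4) is violated (w=F, g=F) — contradiction.
Both cases fail — unsatisfiable.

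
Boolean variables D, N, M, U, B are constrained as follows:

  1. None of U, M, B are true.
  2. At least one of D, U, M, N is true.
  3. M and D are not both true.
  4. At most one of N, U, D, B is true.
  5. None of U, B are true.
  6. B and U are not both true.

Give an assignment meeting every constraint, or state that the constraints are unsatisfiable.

D = True, N = False, M = False, U = False, B = False

  (1) {U, M, B}: 0 true — none ✓
  (2) {D, U, M, N}: 1 true — at least one ✓
  (3) M=F, D=T — not both ✓
  (4) {N, U, D, B}: 1 true — at most one ✓
  (5) {U, B}: 0 true — none ✓
  (6) B=F, U=F — not both ✓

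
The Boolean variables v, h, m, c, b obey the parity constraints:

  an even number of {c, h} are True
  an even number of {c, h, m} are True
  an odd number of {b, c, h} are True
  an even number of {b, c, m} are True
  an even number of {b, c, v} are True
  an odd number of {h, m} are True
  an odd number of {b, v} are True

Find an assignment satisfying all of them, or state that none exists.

v=F; h=T; m=F; c=T; b=T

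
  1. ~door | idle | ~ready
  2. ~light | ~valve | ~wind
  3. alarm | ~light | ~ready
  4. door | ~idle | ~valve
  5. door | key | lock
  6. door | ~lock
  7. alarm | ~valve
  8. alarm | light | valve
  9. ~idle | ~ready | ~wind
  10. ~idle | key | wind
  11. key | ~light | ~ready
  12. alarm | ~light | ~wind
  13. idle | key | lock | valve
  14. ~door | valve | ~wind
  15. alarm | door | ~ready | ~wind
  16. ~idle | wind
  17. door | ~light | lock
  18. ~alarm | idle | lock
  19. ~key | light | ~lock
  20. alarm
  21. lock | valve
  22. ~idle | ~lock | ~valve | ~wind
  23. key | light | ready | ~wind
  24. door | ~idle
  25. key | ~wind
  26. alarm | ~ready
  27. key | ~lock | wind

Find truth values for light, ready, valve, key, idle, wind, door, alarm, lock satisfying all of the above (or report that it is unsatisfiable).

Unit clause (alarm) forces alarm = True.
Set light = True.
Set ready = False.
Set valve = False.
  then (lock | valve) forces lock = True.
  then (door | ~lock) forces door = True.
  then (~door | valve | ~wind) forces wind = False.
  then (~idle | wind) forces idle = False.
  then (key | ~lock | wind) forces key = True.
All clauses satisfied.

light: True, ready: False, valve: False, key: True, idle: False, wind: False, door: True, alarm: True, lock: True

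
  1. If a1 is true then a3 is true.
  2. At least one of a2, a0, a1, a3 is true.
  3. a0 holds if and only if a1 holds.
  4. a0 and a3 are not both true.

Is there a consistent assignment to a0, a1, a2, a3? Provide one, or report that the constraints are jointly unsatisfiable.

a0 = False, a1 = False, a2 = True, a3 = False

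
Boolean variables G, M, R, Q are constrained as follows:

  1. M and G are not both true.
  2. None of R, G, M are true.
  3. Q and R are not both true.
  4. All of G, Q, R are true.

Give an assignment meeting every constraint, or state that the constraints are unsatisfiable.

UNSATISFIABLE

Case G = True:
  Constraint (2) is violated (G=T) — contradiction.
Case G = False:
  Constraint (4) is violated (G=F) — contradiction.
Both cases fail — unsatisfiable.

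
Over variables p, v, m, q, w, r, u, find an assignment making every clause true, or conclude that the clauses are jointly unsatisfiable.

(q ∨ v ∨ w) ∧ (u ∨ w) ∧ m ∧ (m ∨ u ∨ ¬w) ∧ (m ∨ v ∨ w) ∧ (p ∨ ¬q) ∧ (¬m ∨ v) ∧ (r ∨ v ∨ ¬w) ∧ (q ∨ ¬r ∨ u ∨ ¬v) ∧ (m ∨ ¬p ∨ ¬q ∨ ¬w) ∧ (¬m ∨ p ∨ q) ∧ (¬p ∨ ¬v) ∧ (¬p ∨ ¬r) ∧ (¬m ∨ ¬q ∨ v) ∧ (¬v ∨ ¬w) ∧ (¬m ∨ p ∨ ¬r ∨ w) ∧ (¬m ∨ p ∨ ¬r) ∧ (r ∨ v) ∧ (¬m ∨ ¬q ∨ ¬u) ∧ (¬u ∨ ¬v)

Case m = True:
  (¬m ∨ v) forces v = True.
  (¬p ∨ ¬v) forces p = False.
  (p ∨ ¬q) forces q = False.
  Clause (¬m ∨ p ∨ q) is falsified — contradiction.
Case m = False:
  Clause (m) is falsified — contradiction.
Both cases fail, so the formula is unsatisfiable.

Unsatisfiable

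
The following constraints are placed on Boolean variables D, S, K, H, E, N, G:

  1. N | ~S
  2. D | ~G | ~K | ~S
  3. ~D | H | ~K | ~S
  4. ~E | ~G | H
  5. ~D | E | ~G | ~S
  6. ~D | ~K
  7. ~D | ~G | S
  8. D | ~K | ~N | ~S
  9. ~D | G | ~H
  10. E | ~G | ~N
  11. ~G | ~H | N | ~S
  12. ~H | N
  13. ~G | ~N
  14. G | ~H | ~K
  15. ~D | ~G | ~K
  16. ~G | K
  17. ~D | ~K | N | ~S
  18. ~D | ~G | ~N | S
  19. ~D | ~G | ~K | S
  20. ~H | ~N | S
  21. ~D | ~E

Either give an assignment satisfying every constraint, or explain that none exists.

D = False; S = True; K = False; H = False; E = True; N = True; G = False

Set D = False.
Set S = True.
  then (N | ~S) forces N = True.
  then (D | ~K | ~N | ~S) forces K = False.
  then (~G | ~N) forces G = False.
Set H = False.
Set E = True.
All clauses satisfied.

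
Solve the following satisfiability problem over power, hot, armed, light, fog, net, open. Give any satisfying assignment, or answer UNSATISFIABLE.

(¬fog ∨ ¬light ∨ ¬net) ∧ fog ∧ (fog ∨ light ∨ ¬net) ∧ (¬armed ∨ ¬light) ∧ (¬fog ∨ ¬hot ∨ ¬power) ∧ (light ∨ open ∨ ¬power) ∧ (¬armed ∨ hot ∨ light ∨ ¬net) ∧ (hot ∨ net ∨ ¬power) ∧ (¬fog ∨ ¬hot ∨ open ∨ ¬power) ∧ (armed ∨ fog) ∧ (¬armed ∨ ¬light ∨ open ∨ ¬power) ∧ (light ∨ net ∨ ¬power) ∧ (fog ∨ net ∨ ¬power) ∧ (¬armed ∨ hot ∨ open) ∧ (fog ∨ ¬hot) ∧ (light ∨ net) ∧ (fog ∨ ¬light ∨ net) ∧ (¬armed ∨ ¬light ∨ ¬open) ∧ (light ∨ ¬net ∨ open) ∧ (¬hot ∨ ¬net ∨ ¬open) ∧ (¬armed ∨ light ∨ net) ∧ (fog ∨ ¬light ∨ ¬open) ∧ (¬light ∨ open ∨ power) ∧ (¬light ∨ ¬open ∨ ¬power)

power: False; hot: True; armed: False; light: True; fog: True; net: False; open: True

Unit clause (fog) forces fog = True.
Set power = False.
Set hot = True.
Try armed = True:
  (¬armed ∨ ¬light) forces light = False.
  (light ∨ net) forces net = True.
  (light ∨ ¬net ∨ open) forces open = True.
  clause (¬hot ∨ ¬net ∨ ¬open) is falsified — backtrack.
So armed = False.
Try light = False:
  (light ∨ net) forces net = True.
  (light ∨ ¬net ∨ open) forces open = True.
  clause (¬hot ∨ ¬net ∨ ¬open) is falsified — backtrack.
So light = True.
  then (¬fog ∨ ¬light ∨ ¬net) forces net = False.
  then (¬light ∨ open ∨ power) forces open = True.
All clauses satisfied.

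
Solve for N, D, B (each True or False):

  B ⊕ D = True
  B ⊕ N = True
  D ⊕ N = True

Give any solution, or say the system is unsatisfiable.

Adding constraints 1, 2, 3 mod 2: every variable appears an even number of times on the left, so the left side is 0.
But the right sides sum to 1 (mod 2). 0 ≠ 1 — the system is inconsistent.

Unsatisfiable — no assignment works.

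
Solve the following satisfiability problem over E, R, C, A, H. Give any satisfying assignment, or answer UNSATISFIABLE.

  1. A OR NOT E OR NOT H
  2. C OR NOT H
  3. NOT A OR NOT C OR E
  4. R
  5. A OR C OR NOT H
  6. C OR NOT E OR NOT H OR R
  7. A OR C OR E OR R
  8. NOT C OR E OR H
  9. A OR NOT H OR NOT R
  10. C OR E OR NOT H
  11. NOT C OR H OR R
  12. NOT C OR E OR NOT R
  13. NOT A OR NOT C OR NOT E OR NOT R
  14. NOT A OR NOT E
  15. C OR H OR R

Unit clause (R) forces R = True.
Set E = True.
  then (NOT A OR NOT E) forces A = False.
  then (A OR NOT E OR NOT H) forces H = False.
Set C = True.
All clauses satisfied.

E=T, R=T, C=T, A=F, H=F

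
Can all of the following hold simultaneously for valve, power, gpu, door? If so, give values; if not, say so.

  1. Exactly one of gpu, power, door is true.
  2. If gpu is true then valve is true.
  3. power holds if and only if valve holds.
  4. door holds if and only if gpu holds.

valve = True, power = True, gpu = False, door = False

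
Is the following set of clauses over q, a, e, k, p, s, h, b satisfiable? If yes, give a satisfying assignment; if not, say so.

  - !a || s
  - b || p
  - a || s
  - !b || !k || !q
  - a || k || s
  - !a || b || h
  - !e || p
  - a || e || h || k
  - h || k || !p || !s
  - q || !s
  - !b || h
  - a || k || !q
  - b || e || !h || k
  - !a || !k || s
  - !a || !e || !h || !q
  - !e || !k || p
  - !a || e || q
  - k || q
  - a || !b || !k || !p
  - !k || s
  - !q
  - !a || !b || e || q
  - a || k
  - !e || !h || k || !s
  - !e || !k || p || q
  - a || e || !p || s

The formula is unsatisfiable.

Case q = True:
  Clause (!q) is falsified — contradiction.
Case q = False:
  (q || !s) forces s = False.
  (!a || s) forces a = False.
  Clause (a || s) is falsified — contradiction.
Both cases fail, so the formula is unsatisfiable.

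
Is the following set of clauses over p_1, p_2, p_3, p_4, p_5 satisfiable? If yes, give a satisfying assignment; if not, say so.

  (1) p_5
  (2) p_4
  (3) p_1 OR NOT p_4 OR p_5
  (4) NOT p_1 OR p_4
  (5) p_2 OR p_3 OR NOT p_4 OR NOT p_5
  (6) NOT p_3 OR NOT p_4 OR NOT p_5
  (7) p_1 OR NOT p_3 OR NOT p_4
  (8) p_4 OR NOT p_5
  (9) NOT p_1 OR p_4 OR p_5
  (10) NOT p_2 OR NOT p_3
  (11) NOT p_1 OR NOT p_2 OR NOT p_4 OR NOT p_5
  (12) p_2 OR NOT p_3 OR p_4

Unit clause (p_5) forces p_5 = True.
Unit clause (p_4) forces p_4 = True.
In (NOT p_3 OR NOT p_4 OR NOT p_5) only NOT p_3 is left, so p_3 = False.
In (p_2 OR p_3 OR NOT p_4 OR NOT p_5) only p_2 is left, so p_2 = True.
In (NOT p_1 OR NOT p_2 OR NOT p_4 OR NOT p_5) only NOT p_1 is left, so p_1 = False.
All clauses satisfied.

p_1 = False, p_2 = True, p_3 = False, p_4 = True, p_5 = True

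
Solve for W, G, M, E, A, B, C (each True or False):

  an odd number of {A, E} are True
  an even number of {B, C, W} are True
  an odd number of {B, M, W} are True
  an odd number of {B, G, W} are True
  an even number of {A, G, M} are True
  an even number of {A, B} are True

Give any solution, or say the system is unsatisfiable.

W: False, G: True, M: True, E: True, A: False, B: False, C: False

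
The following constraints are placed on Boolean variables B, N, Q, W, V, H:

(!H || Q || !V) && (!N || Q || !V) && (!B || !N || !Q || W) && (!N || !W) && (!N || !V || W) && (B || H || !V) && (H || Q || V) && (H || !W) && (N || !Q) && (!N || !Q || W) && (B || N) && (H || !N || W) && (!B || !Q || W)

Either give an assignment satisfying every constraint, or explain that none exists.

B = True; N = False; Q = False; W = True; V = False; H = True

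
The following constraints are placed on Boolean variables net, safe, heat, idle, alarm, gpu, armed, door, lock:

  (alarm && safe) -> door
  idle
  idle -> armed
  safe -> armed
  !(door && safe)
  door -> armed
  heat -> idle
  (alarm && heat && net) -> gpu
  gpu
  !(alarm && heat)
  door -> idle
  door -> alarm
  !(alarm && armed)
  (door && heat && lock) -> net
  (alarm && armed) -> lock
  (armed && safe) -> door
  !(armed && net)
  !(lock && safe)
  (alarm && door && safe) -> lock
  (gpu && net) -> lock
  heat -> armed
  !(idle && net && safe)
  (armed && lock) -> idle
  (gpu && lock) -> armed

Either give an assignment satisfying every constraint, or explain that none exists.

Unit clause (idle) forces idle = True.
Unit clause (gpu) forces gpu = True.
In (armed || !idle) only armed is left, so armed = True.
In (!alarm || !armed) only !alarm is left, so alarm = False.
In (!armed || !net) only !net is left, so net = False.
In (alarm || !door) only !door is left, so door = False.
In (!armed || door || !safe) only !safe is left, so safe = False.
Set heat = False.
Set lock = False.
All clauses satisfied.

net = False, safe = False, heat = False, idle = True, alarm = False, gpu = True, armed = True, door = False, lock = False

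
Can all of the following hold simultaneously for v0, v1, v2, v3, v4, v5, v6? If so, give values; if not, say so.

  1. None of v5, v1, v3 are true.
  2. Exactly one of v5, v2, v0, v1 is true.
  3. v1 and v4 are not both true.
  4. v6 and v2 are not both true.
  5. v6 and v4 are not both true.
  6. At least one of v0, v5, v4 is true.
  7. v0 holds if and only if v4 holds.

v0 = True, v1 = False, v2 = False, v3 = False, v4 = True, v5 = False, v6 = False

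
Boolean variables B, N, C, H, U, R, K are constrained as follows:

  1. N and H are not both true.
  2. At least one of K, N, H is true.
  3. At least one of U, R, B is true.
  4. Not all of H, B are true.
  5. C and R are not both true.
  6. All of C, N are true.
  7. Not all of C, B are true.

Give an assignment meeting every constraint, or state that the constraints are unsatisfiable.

B: False, N: True, C: True, H: False, U: True, R: False, K: False

  (1) N=T, H=F — not both ✓
  (2) {K, N, H}: 1 true — at least one ✓
  (3) {U, R, B}: 1 true — at least one ✓
  (4) {H, B}: 0/2 true — not all ✓
  (5) C=T, R=F — not both ✓
  (6) {C, N}: all 2 true ✓
  (7) {C, B}: 1/2 true — not all ✓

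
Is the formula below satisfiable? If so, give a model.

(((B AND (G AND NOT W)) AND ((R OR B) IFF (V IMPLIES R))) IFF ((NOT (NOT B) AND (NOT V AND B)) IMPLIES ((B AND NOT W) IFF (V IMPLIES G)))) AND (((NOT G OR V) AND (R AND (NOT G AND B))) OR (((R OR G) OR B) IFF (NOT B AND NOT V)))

W = True, V = False, G = False, B = True, R = True

  ((B AND (G AND NOT W)) AND ((R OR B) IFF (V IMPLIES R))) IFF ((NOT (NOT B) AND (NOT V AND B)) IMPLIES ((B AND NOT W) IFF (V IMPLIES G))) = True
    (B AND (G AND NOT W)) AND ((R OR B) IFF (V IMPLIES R)) = False
      B AND (G AND NOT W) = False
        G AND NOT W = False
          NOT W = False
      (R OR B) IFF (V IMPLIES R) = True
        R OR B = True
        V IMPLIES R = True
    (NOT (NOT B) AND (NOT V AND B)) IMPLIES ((B AND NOT W) IFF (V IMPLIES G)) = False
      NOT (NOT B) AND (NOT V AND B) = True
        NOT (NOT B) = True
          NOT B = False
        NOT V AND B = True
          NOT V = True
      (B AND NOT W) IFF (V IMPLIES G) = False
        B AND NOT W = False
          NOT W = False
        V IMPLIES G = True
  ((NOT G OR V) AND (R AND (NOT G AND B))) OR (((R OR G) OR B) IFF (NOT B AND NOT V)) = True
    (NOT G OR V) AND (R AND (NOT G AND B)) = True
      NOT G OR V = True
        NOT G = True
      R AND (NOT G AND B) = True
        NOT G AND B = True
          NOT G = True
    ((R OR G) OR B) IFF (NOT B AND NOT V) = False
      (R OR G) OR B = True
        R OR G = True
      NOT B AND NOT V = False
        NOT B = False
        NOT V = True
Both conjuncts True, so the formula holds.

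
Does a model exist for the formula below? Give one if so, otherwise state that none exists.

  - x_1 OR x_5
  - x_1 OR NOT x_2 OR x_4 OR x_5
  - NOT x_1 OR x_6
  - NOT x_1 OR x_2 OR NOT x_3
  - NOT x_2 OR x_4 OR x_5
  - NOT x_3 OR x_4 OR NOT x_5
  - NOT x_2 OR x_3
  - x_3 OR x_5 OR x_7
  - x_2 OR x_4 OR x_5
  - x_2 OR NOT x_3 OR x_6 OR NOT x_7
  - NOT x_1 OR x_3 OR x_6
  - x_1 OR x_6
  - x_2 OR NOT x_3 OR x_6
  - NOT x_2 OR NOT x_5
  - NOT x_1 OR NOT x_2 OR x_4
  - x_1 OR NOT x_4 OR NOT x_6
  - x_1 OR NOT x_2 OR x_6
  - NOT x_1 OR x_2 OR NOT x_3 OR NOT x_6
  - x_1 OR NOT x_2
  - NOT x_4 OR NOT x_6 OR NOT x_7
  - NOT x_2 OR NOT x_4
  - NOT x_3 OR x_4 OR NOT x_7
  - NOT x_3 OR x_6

Set x_1 = True.
  then (NOT x_1 OR x_6) forces x_6 = True.
Try x_2 = True:
  (NOT x_2 OR x_3) forces x_3 = True.
  (NOT x_2 OR NOT x_5) forces x_5 = False.
  (NOT x_2 OR x_4 OR x_5) forces x_4 = True.
  clause (NOT x_2 OR NOT x_4) is falsified — backtrack.
So x_2 = False.
  then (NOT x_1 OR x_2 OR NOT x_3) forces x_3 = False.
Set x_4 = True.
  then (NOT x_4 OR NOT x_6 OR NOT x_7) forces x_7 = False.
  then (x_3 OR x_5 OR x_7) forces x_5 = True.
All clauses satisfied.

x_1: True, x_2: False, x_3: False, x_4: True, x_5: True, x_6: True, x_7: False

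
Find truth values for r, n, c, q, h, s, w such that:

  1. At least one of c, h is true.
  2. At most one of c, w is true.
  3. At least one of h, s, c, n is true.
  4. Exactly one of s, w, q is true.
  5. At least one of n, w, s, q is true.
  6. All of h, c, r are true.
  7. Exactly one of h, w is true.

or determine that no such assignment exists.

r: True, n: True, c: True, q: True, h: True, s: False, w: False

  (1) {c, h}: 2 true — at least one ✓
  (2) {c, w}: 1 true — at most one ✓
  (3) {h, s, c, n}: 3 true — at least one ✓
  (4) {s, w, q}: 1 true — exactly one ✓
  (5) {n, w, s, q}: 2 true — at least one ✓
  (6) {h, c, r}: all 3 true ✓
  (7) {h, w}: 1 true — exactly one ✓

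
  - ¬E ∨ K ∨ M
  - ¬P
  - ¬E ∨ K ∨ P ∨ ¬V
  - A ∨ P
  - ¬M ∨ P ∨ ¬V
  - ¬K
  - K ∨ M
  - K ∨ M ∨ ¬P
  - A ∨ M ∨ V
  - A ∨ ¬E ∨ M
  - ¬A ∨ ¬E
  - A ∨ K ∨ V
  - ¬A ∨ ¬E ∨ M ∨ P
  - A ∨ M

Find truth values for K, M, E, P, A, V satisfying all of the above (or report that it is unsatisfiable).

K = False, M = True, E = False, P = False, A = True, V = False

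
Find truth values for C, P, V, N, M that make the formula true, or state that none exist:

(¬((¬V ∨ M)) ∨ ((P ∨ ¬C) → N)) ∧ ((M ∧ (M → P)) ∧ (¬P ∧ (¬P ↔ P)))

The conjunct ¬P ↔ P is unsatisfiable on its own:
  P=F: evaluates to False.
  P=T: evaluates to False.
So the whole conjunction is unsatisfiable.

Unsatisfiable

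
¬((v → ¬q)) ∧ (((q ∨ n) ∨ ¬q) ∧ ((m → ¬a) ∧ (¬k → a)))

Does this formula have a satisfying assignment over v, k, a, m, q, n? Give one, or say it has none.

v: True, k: True, a: False, m: False, q: True, n: True

  ¬((v → ¬q)) = True
    v → ¬q = False
      ¬q = False
  ((q ∨ n) ∨ ¬q) ∧ ((m → ¬a) ∧ (¬k → a)) = True
    (q ∨ n) ∨ ¬q = True
      q ∨ n = True
      ¬q = False
    (m → ¬a) ∧ (¬k → a) = True
      m → ¬a = True
        ¬a = True
      ¬k → a = True
        ¬k = False
Both conjuncts True, so the formula holds.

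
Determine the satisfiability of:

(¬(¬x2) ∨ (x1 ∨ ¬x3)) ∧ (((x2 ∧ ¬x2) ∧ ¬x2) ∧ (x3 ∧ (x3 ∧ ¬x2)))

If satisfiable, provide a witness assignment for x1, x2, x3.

Case x2 = True: the conjunct ¬x2 is False.
Case x2 = False: the conjunct x2 is False.
Both cases fail — unsatisfiable.

UNSATISFIABLE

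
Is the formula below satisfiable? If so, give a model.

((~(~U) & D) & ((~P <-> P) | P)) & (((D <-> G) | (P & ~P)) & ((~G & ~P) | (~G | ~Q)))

P = True, Q = False, G = True, D = True, U = True

  (~(~U) & D) & ((~P <-> P) | P) = True
    ~(~U) & D = True
      ~(~U) = True
        ~U = False
    (~P <-> P) | P = True
      ~P <-> P = False
        ~P = False
  ((D <-> G) | (P & ~P)) & ((~G & ~P) | (~G | ~Q)) = True
    (D <-> G) | (P & ~P) = True
      D <-> G = True
      P & ~P = False
        ~P = False
    (~G & ~P) | (~G | ~Q) = True
      ~G & ~P = False
        ~G = False
        ~P = False
      ~G | ~Q = True
        ~G = False
        ~Q = True
Both conjuncts True, so the formula holds.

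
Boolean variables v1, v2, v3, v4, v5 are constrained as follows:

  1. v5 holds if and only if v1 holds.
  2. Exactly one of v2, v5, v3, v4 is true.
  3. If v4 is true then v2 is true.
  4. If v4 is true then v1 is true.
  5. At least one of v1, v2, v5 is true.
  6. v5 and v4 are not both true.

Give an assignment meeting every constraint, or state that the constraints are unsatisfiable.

v1 = False, v2 = True, v3 = False, v4 = False, v5 = False

  (1) v5=F, v1=F — same ✓
  (2) {v2, v5, v3, v4}: 1 true — exactly one ✓
  (3) v4=F ⇒ v2: vacuous ✓
  (4) v4=F ⇒ v1: vacuous ✓
  (5) {v1, v2, v5}: 1 true — at least one ✓
  (6) v5=F, v4=F — not both ✓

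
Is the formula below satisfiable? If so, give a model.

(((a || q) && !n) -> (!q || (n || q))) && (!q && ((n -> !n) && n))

UNSATISFIABLE

Case n = True: the conjunct n -> !n becomes True -> !True = False.
Case n = False: the conjunct n is False.
Both cases fail — unsatisfiable.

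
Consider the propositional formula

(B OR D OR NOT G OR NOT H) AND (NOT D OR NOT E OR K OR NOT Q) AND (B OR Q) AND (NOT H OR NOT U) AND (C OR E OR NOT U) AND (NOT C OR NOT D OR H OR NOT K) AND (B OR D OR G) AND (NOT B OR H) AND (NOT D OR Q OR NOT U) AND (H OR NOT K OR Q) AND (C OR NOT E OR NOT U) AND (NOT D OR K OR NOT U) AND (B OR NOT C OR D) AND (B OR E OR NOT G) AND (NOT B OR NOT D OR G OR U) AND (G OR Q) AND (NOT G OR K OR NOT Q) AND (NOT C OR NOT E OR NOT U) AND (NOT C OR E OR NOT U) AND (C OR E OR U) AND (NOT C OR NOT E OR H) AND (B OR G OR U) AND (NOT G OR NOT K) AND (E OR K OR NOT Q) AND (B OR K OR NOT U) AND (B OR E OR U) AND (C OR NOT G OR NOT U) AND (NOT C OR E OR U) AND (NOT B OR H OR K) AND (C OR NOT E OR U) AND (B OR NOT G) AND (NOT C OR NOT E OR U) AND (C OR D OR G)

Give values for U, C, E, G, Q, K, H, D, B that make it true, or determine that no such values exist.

Case B = True:
  (NOT B OR H) forces H = True.
  (NOT H OR NOT U) forces U = False.
  If E = True:
    (C OR NOT E OR U) forces C = True.
    clause (NOT C OR NOT E OR U) is falsified.
  If E = False:
    (C OR E OR U) forces C = True.
    clause (NOT C OR E OR U) is falsified.
  Every sub-case reaches a contradiction.
Case B = False:
  (B OR Q) forces Q = True.
  (B OR NOT G) forces G = False.
  (B OR D OR G) forces D = True.
  (B OR G OR U) forces U = True.
  (NOT H OR NOT U) forces H = False.
  (NOT D OR K OR NOT U) forces K = True.
  (NOT C OR NOT D OR H OR NOT K) forces C = False.
  (C OR E OR NOT U) forces E = True.
  Clause (C OR NOT E OR NOT U) is falsified — contradiction.
Both cases fail, so the formula is unsatisfiable.

No satisfying assignment exists.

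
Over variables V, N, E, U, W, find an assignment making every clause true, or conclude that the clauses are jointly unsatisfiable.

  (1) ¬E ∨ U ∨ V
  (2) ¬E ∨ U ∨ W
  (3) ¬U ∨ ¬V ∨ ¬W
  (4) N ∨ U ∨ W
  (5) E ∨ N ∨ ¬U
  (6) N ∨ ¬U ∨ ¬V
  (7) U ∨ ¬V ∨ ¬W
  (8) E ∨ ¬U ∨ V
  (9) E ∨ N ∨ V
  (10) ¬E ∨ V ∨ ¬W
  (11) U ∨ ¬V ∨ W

Set V = True.
Try N = False:
  (N ∨ ¬U ∨ ¬V) forces U = False.
  (N ∨ U ∨ W) forces W = True.
  clause (U ∨ ¬V ∨ ¬W) is falsified — backtrack.
So N = True.
Set E = True.
Try U = False:
  (¬E ∨ U ∨ W) forces W = True.
  clause (U ∨ ¬V ∨ ¬W) is falsified — backtrack.
So U = True.
  then (¬U ∨ ¬V ∨ ¬W) forces W = False.
All clauses satisfied.

V = True; N = True; E = True; U = True; W = False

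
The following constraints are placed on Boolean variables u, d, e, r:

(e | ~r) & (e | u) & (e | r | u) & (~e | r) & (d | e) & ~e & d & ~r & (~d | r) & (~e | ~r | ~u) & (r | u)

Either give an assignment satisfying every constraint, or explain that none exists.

No satisfying assignment exists.

Case d = True:
  (~e) forces e = False.
  (e | ~r) forces r = False.
  Clause (~d | r) is falsified — contradiction.
Case d = False:
  Clause (d) is falsified — contradiction.
Both cases fail, so the formula is unsatisfiable.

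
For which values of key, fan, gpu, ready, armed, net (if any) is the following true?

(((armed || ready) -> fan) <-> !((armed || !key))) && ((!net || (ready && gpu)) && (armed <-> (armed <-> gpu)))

key=F, fan=F, gpu=T, ready=T, armed=T, net=T

  ((armed || ready) -> fan) <-> !((armed || !key)) = True
    (armed || ready) -> fan = False
      armed || ready = True
    !((armed || !key)) = False
      armed || !key = True
        !key = True
  (!net || (ready && gpu)) && (armed <-> (armed <-> gpu)) = True
    !net || (ready && gpu) = True
      !net = False
      ready && gpu = True
    armed <-> (armed <-> gpu) = True
      armed <-> gpu = True
Both conjuncts True, so the formula holds.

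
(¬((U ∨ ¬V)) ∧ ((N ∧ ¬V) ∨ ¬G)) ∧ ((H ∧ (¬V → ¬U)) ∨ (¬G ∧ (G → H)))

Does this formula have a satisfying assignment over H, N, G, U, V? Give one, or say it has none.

H = False, N = False, G = False, U = False, V = True

  ¬((U ∨ ¬V)) ∧ ((N ∧ ¬V) ∨ ¬G) = True
    ¬((U ∨ ¬V)) = True
      U ∨ ¬V = False
        ¬V = False
    (N ∧ ¬V) ∨ ¬G = True
      N ∧ ¬V = False
        ¬V = False
      ¬G = True
  (H ∧ (¬V → ¬U)) ∨ (¬G ∧ (G → H)) = True
    H ∧ (¬V → ¬U) = False
      ¬V → ¬U = True
        ¬V = False
        ¬U = True
    ¬G ∧ (G → H) = True
      ¬G = True
      G → H = True
Both conjuncts True, so the formula holds.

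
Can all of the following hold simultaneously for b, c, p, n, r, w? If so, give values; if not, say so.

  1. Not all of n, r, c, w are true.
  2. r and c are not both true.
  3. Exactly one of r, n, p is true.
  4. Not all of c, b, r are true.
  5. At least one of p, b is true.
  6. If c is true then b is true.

b = True; c = False; p = False; n = False; r = True; w = True

  (1) {n, r, c, w}: 2/4 true — not all ✓
  (2) r=T, c=F — not both ✓
  (3) {r, n, p}: 1 true — exactly one ✓
  (4) {c, b, r}: 2/3 true — not all ✓
  (5) {p, b}: 1 true — at least one ✓
  (6) c=F ⇒ b: vacuous ✓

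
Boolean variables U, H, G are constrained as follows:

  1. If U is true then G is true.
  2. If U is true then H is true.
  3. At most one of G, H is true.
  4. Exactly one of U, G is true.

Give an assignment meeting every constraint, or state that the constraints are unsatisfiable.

U = False, H = False, G = True

  (1) U=F ⇒ G: vacuous ✓
  (2) U=F ⇒ H: vacuous ✓
  (3) {G, H}: 1 true — at most one ✓
  (4) {U, G}: 1 true — exactly one ✓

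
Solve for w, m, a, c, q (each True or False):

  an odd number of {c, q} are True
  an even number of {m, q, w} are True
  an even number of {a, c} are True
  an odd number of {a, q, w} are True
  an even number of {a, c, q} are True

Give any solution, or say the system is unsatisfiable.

w=F, m=F, a=T, c=T, q=F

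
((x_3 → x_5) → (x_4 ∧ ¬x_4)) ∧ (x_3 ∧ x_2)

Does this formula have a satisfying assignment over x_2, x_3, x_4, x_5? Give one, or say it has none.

x_2 = True; x_3 = True; x_4 = False; x_5 = False

  (x_3 → x_5) → (x_4 ∧ ¬x_4) = True
    x_3 → x_5 = False
    x_4 ∧ ¬x_4 = False
      ¬x_4 = True
  x_3 ∧ x_2 = True
Both conjuncts True, so the formula holds.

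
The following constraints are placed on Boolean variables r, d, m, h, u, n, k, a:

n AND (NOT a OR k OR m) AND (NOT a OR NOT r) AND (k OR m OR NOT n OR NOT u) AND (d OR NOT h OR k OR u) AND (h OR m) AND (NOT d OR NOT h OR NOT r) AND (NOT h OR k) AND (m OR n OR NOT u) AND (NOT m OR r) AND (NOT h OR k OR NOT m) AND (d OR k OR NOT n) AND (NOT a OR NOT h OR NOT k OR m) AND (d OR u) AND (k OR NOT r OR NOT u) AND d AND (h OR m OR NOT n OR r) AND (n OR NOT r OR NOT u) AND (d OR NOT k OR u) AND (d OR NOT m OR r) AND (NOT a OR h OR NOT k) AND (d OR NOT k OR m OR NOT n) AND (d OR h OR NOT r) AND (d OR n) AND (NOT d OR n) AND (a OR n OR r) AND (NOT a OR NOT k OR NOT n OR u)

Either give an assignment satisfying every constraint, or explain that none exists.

r = True; d = True; m = True; h = False; u = False; n = True; k = False; a = False

Unit clause (n) forces n = True.
Unit clause (d) forces d = True.
Set r = True.
  then (NOT a OR NOT r) forces a = False.
  then (NOT d OR NOT h OR NOT r) forces h = False.
  then (h OR m) forces m = True.
Set u = False.
Set k = False.
All clauses satisfied.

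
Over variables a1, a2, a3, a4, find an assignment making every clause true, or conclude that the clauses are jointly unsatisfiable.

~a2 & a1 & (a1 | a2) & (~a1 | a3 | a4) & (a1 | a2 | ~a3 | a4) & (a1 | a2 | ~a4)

Unit clause (~a2) forces a2 = False.
Unit clause (a1) forces a1 = True.
Set a3 = True.
Set a4 = True.
Check each clause:
  (~a2): ~a2 holds.
  (a1): a1 holds.
  (a1 | a2): a1 holds.
  (~a1 | a3 | a4): a3 holds.
  (a1 | a2 | ~a3 | a4): a1 holds.
  (a1 | a2 | ~a4): a1 holds.
All clauses satisfied.

a1: True, a2: False, a3: True, a4: True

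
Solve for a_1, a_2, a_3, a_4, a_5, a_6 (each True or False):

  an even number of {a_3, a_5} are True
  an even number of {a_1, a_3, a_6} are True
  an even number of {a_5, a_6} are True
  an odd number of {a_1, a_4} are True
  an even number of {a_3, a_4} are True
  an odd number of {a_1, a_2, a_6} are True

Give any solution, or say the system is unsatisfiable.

a_1 = False, a_2 = False, a_3 = True, a_4 = True, a_5 = True, a_6 = True

{a_3, a_5}: 2 true → even ✓
{a_1, a_3, a_6}: 2 true → even ✓
{a_5, a_6}: 2 true → even ✓
{a_1, a_4}: 1 true → odd ✓
{a_3, a_4}: 2 true → even ✓
{a_1, a_2, a_6}: 1 true → odd ✓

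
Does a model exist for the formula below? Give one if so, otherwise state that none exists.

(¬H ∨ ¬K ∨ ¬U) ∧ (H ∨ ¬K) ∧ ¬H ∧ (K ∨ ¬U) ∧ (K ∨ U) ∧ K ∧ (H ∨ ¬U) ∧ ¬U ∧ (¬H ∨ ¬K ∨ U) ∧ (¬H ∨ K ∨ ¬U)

Case H = True:
  Clause (¬H) is falsified — contradiction.
Case H = False:
  (H ∨ ¬K) forces K = False.
  Clause (K) is falsified — contradiction.
Both cases fail, so the formula is unsatisfiable.

No satisfying assignment exists.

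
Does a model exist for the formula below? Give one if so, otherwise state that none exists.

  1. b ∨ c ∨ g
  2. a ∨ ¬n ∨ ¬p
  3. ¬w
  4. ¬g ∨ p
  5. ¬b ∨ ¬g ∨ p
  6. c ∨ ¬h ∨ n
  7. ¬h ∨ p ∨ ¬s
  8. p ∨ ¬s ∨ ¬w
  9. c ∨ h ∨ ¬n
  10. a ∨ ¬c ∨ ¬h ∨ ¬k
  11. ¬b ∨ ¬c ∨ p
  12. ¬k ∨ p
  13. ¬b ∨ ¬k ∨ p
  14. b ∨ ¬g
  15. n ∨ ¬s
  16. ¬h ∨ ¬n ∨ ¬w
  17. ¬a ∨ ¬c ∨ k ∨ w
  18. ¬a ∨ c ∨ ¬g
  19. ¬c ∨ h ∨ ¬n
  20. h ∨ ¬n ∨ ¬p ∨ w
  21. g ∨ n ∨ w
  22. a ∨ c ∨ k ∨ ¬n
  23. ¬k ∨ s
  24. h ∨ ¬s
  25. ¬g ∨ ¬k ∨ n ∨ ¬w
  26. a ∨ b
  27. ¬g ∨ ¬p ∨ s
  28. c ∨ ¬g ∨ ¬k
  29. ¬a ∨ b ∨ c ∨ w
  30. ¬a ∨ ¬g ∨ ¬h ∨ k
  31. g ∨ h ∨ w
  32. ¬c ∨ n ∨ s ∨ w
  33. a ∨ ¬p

b = True, n = True, h = True, g = False, a = True, k = False, c = False, s = True, w = False, p = True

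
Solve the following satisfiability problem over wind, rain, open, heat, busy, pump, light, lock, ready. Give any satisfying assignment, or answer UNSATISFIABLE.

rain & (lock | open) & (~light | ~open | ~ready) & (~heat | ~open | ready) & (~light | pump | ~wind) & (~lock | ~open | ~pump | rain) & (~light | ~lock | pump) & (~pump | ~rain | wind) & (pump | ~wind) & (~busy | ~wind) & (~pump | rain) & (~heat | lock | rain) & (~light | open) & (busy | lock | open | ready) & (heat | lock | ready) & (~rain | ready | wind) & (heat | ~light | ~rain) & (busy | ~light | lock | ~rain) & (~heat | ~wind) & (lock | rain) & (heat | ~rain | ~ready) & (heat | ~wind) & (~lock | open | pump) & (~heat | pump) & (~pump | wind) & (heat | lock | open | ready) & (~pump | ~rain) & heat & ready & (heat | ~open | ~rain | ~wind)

Case heat = True:
  (rain) forces rain = True.
  (~heat | ~wind) forces wind = False.
  (~pump | ~rain | wind) forces pump = False.
  Clause (~heat | pump) is falsified — contradiction.
Case heat = False:
  Clause (heat) is falsified — contradiction.
Both cases fail, so the formula is unsatisfiable.

Unsatisfiable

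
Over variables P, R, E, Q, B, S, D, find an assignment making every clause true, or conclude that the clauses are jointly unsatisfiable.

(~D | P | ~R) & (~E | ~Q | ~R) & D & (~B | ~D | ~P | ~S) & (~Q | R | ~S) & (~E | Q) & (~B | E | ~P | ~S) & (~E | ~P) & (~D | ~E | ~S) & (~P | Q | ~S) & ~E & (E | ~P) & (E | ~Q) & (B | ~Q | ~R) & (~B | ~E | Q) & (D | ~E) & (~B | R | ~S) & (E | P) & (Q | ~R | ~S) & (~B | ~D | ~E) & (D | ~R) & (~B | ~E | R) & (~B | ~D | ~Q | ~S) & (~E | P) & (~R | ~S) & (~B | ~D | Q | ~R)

Case E = True:
  Clause (~E) is falsified — contradiction.
Case E = False:
  (D) forces D = True.
  (E | ~P) forces P = False.
  Clause (E | P) is falsified — contradiction.
Both cases fail, so the formula is unsatisfiable.

Unsatisfiable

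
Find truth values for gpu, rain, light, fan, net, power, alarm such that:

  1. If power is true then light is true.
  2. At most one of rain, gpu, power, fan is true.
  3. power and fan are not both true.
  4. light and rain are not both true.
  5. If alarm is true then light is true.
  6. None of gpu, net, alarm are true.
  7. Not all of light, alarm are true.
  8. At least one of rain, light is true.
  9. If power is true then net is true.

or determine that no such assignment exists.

gpu = False, rain = False, light = True, fan = True, net = False, power = False, alarm = False

  (1) power=F ⇒ light: vacuous ✓
  (2) {rain, gpu, power, fan}: 1 true — at most one ✓
  (3) power=F, fan=T — not both ✓
  (4) light=T, rain=F — not both ✓
  (5) alarm=F ⇒ light: vacuous ✓
  (6) {gpu, net, alarm}: 0 true — none ✓
  (7) {light, alarm}: 1/2 true — not all ✓
  (8) {rain, light}: 1 true — at least one ✓
  (9) power=F ⇒ net: vacuous ✓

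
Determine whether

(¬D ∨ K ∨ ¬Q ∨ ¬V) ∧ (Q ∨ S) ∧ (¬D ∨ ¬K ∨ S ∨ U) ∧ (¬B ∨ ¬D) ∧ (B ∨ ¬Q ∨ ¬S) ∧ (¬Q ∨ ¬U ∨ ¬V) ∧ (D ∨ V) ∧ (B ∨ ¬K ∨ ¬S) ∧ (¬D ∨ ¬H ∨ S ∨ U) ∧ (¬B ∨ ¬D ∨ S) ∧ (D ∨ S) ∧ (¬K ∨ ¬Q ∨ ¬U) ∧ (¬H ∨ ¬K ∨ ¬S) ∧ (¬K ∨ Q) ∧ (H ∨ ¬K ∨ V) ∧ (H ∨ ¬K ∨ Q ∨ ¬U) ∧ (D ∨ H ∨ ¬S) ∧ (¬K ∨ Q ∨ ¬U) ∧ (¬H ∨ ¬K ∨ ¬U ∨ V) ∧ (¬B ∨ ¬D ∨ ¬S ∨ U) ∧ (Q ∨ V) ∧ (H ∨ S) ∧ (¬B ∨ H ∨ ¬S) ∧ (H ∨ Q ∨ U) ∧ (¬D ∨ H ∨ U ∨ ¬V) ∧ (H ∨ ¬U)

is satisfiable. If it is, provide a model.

S = True, K = False, V = True, D = False, Q = False, B = False, U = True, H = True

Set S = True.
Set K = False.
Try V = False:
  (D ∨ V) forces D = True.
  (¬B ∨ ¬D) forces B = False.
  (B ∨ ¬Q ∨ ¬S) forces Q = False.
  clause (Q ∨ V) is falsified — backtrack.
So V = True.
Set D = False.
  then (D ∨ H ∨ ¬S) forces H = True.
Set Q = False.
Set B = False.
Set U = True.
All clauses satisfied.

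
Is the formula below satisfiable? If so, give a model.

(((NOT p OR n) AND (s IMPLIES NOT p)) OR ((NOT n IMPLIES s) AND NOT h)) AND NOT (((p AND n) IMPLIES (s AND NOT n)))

s=F; n=T; h=F; p=T

  ((NOT p OR n) AND (s IMPLIES NOT p)) OR ((NOT n IMPLIES s) AND NOT h) = True
    (NOT p OR n) AND (s IMPLIES NOT p) = True
      NOT p OR n = True
        NOT p = False
      s IMPLIES NOT p = True
        NOT p = False
    (NOT n IMPLIES s) AND NOT h = True
      NOT n IMPLIES s = True
        NOT n = False
      NOT h = True
  NOT (((p AND n) IMPLIES (s AND NOT n))) = True
    (p AND n) IMPLIES (s AND NOT n) = False
      p AND n = True
      s AND NOT n = False
        NOT n = False
Both conjuncts True, so the formula holds.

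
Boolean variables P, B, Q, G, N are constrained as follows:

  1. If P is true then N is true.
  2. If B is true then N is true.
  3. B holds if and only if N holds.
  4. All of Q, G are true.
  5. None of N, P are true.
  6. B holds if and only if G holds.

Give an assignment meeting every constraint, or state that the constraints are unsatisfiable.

Case P = True:
  Constraint (5) is violated (P=T) — contradiction.
Case P = False:
  (4) forces Q = True.
  (4) forces G = True.
  (5) forces N = False.
  (2) with N=F forces B = False.
  Constraint (6) is violated (B=F, G=T) — contradiction.
Both cases fail — unsatisfiable.

The formula is unsatisfiable.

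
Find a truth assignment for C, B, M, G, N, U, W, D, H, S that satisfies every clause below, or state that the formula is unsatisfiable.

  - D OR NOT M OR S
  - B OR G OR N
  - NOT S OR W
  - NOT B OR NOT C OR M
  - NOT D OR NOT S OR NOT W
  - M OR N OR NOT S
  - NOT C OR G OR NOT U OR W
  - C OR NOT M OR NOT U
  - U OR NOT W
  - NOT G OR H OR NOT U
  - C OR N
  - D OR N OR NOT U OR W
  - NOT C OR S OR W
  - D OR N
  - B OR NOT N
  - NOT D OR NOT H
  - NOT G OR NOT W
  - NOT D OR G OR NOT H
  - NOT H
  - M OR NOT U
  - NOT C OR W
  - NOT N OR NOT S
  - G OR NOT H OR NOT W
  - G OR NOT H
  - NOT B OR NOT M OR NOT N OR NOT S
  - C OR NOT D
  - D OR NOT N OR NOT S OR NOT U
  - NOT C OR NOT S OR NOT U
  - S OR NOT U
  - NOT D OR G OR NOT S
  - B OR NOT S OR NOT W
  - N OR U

Unit clause (NOT H) forces H = False.
Set C = False.
  then (C OR N) forces N = True.
  then (B OR NOT N) forces B = True.
  then (NOT N OR NOT S) forces S = False.
  then (C OR NOT D) forces D = False.
  then (S OR NOT U) forces U = False.
  then (D OR NOT M OR S) forces M = False.
  then (U OR NOT W) forces W = False.
Set G = False.
All clauses satisfied.

C = False, B = True, M = False, G = False, N = True, U = False, W = False, D = False, H = False, S = False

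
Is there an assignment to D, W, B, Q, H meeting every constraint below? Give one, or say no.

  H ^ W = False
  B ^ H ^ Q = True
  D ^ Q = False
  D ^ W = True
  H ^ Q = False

Adding constraints 1, 3, 4, 5 mod 2: every variable appears an even number of times on the left, so the left side is 0.
But the right sides sum to 1 (mod 2). 0 ≠ 1 — the system is inconsistent.

Unsatisfiable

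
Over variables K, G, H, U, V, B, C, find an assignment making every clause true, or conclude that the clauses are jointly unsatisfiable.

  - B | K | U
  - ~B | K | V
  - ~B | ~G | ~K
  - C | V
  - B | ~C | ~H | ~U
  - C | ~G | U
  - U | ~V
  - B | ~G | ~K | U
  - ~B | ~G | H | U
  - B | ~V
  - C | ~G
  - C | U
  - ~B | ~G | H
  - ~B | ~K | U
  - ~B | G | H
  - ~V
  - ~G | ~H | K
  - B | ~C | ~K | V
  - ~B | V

Unit clause (~V) forces V = False.
In (~B | V) only ~B is left, so B = False.
In (C | V) only C is left, so C = True.
In (B | ~C | ~K | V) only ~K is left, so K = False.
In (B | K | U) only U is left, so U = True.
In (B | ~C | ~H | ~U) only ~H is left, so H = False.
Set G = True.
All clauses satisfied.

K=F, G=T, H=F, U=T, V=F, B=F, C=T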